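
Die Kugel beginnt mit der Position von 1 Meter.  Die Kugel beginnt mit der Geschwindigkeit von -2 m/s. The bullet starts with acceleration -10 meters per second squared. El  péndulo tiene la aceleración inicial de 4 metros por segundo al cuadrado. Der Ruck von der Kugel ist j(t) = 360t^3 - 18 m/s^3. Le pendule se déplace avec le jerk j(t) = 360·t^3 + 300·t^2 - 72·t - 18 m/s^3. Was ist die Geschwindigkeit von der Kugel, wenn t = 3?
Ausgehend von dem Ruck j(t) = 360·t^3 - 18, nehmen wir 2 Integrale. Das Integral von dem Ruck ist die Beschleunigung. Mit a(0) = -10 erhalten wir a(t) = 90·t^4 - 18·t - 10. Das Integral von der Beschleunigung, mit v(0) = -2, ergibt die Geschwindigkeit: v(t) = 18·t^5 - 9·t^2 - 10·t - 2. Aus der Gleichung für die Geschwindigkeit v(t) = 18·t^5 - 9·t^2 - 10·t - 2, setzen wir t = 3 ein und erhalten v = 4261.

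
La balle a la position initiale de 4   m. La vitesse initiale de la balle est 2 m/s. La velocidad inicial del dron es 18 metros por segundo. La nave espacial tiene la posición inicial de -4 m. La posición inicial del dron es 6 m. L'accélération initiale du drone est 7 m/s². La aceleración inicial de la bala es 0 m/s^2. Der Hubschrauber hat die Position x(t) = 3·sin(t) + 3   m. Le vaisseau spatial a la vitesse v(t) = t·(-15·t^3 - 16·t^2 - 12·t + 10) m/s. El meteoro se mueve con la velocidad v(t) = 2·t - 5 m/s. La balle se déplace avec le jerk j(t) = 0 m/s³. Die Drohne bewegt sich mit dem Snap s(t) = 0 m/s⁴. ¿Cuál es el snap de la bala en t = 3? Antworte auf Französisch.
En partant du jerk j(t) = 0, nous prenons 1 dérivée. En dérivant le jerk, nous obtenons le snap: s(t) = 0. De l'équation du snap s(t) = 0, nous substituons t = 3 pour obtenir s = 0.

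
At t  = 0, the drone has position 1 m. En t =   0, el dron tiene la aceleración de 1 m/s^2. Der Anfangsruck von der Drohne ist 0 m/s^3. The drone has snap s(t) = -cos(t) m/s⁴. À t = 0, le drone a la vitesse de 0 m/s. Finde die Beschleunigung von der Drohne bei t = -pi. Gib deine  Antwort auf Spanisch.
Necesitamos integrar nuestra ecuación del snap s(t) = -cos(t) 2 veces. La integral del snap, con j(0) = 0, da la sacudida: j(t) = -sin(t). Tomando ∫j(t)dt y aplicando a(0) = 1, encontramos a(t) = cos(t). Tenemos la aceleración a(t) = cos(t). Sustituyendo t = -pi: a(-pi) = -1.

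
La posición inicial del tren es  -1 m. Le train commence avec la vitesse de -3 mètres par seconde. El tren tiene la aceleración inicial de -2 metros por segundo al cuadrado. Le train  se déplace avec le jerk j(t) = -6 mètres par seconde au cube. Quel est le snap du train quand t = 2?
Nous devons dériver notre équation du jerk j(t) = -6 1 fois. La dérivée du jerk donne le snap: s(t) = 0. En utilisant s(t) = 0 et en substituant t = 2, nous trouvons s = 0.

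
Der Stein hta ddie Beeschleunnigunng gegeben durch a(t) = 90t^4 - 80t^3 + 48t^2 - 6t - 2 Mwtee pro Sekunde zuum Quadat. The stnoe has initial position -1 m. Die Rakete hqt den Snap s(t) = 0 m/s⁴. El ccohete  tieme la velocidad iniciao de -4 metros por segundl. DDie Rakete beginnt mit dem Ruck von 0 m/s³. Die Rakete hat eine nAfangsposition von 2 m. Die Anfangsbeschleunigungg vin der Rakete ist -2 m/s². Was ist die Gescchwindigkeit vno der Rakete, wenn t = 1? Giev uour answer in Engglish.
Starting from snap s(t) = 0, we take 3 antiderivatives. Finding the antiderivative of s(t) and using j(0) = 0: j(t) = 0. The antiderivative of jerk, with a(0) = -2, gives acceleration: a(t) = -2. Finding the antiderivative of a(t) and using v(0) = -4: v(t) = -2·t - 4. We have velocity v(t) = -2·t - 4. Substituting t = 1: v(1) = -6.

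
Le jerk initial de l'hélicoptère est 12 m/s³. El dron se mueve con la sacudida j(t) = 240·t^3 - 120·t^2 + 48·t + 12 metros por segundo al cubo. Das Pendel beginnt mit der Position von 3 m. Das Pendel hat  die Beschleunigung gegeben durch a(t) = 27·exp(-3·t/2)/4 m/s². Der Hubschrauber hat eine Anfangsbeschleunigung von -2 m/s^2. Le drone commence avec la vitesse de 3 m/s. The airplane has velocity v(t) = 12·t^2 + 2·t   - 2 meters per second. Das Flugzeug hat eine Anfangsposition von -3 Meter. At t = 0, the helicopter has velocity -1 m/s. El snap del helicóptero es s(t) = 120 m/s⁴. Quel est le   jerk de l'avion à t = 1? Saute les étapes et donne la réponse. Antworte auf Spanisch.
j(1) = 24.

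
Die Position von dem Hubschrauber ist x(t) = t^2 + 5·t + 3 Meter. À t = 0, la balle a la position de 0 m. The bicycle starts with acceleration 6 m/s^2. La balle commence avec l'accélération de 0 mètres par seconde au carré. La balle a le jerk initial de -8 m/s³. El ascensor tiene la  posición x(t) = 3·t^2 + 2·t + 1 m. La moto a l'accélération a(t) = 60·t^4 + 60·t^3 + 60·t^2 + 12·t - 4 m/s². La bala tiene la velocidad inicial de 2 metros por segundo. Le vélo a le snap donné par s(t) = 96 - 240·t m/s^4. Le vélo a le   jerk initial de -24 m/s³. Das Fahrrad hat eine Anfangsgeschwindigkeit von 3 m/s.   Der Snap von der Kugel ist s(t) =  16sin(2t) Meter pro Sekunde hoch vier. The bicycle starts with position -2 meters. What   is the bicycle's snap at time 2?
Using s(t) = 96 - 240·t and substituting t = 2, we find s = -384.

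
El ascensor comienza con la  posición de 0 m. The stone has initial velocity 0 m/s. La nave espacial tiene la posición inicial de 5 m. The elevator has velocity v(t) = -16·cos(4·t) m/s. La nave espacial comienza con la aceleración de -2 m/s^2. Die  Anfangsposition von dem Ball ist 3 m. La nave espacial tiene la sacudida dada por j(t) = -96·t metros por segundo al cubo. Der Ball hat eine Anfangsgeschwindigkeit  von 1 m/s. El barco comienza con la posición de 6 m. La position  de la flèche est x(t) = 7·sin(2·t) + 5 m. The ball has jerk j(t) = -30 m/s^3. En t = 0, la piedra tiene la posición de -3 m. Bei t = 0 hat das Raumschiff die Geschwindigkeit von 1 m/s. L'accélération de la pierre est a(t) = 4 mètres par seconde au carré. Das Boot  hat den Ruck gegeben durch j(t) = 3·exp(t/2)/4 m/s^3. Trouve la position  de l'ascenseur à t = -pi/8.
Nous devons trouver la primitive de notre équation de la vitesse v(t) = -16·cos(4·t) 1 fois. L'intégrale de la vitesse est la position. En utilisant x(0) = 0, nous obtenons x(t) = -4·sin(4·t). En utilisant x(t) = -4·sin(4·t) et en substituant t = -pi/8, nous trouvons x = 4.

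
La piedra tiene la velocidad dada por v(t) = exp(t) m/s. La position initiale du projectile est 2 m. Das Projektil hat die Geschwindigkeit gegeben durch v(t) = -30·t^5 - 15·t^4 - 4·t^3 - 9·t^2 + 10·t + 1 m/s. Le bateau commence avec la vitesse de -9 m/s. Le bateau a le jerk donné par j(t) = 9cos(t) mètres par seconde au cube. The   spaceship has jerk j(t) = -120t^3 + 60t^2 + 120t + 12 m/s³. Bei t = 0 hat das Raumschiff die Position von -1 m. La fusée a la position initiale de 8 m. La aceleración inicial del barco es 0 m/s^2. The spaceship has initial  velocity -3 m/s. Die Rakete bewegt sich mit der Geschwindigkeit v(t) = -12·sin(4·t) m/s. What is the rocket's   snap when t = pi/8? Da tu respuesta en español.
Para resolver esto, necesitamos tomar 3 derivadas de nuestra ecuación de la velocidad v(t) = -12·sin(4·t). Tomando d/dt de v(t), encontramos a(t) = -48·cos(4·t). Derivando la aceleración, obtenemos la sacudida: j(t) = 192·sin(4·t). Tomando d/dt de j(t), encontramos s(t) = 768·cos(4·t). Usando s(t) = 768·cos(4·t) y sustituyendo t = pi/8, encontramos s = 0.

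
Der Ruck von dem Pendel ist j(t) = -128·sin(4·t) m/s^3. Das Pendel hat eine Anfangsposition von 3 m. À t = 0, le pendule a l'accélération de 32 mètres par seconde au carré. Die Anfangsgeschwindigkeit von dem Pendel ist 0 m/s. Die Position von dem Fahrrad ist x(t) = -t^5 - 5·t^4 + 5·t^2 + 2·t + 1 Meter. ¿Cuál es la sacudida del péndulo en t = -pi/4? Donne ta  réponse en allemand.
Wir haben den Ruck j(t) = -128·sin(4·t). Durch Einsetzen von t = -pi/4: j(-pi/4) = 0.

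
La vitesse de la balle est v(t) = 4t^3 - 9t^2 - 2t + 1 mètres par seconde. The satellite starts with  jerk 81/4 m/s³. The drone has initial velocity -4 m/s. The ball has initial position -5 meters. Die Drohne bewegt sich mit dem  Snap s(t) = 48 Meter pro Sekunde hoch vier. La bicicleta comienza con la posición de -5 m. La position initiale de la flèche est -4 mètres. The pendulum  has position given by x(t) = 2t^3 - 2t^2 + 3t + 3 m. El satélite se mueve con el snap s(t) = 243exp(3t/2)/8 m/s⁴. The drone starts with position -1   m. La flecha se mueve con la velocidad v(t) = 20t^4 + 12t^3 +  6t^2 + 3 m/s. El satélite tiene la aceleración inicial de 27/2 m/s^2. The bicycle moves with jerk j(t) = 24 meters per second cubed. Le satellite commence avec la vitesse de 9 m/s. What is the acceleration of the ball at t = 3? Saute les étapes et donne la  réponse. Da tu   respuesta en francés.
La réponse est 52.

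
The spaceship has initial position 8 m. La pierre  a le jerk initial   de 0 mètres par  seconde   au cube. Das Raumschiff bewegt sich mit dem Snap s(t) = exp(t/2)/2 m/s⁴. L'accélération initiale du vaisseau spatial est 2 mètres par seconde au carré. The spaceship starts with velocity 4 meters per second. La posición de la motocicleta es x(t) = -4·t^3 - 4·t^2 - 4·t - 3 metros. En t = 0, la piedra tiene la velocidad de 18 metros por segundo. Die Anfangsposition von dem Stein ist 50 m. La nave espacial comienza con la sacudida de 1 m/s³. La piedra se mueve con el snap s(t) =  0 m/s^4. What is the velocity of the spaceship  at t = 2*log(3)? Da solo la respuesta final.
v(2*log(3)) = 12.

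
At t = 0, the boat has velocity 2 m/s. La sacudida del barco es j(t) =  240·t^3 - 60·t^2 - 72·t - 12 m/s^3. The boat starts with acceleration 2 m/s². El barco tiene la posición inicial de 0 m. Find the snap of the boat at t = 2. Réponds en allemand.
Wir müssen unsere Gleichung für den Ruck j(t) = 240·t^3 - 60·t^2 - 72·t - 12 1-mal ableiten. Mit d/dt von j(t) finden wir s(t) = 720·t^2 - 120·t - 72. Aus der Gleichung für den Snap s(t) = 720·t^2 - 120·t - 72, setzen wir t = 2 ein und erhalten s = 2568.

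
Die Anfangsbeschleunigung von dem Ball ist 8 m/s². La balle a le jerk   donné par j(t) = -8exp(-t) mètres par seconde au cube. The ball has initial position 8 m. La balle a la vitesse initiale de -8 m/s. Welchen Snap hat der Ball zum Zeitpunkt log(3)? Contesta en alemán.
Ausgehend von dem Ruck j(t) = -8·exp(-t), nehmen wir 1 Ableitung. Die Ableitung von dem Ruck ergibt den Snap: s(t) = 8·exp(-t). Mit s(t) = 8·exp(-t) und Einsetzen von t = log(3), finden wir s = 8/3.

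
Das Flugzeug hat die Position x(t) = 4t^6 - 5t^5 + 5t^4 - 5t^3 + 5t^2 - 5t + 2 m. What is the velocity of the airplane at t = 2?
To solve this, we need to take 1 derivative of our position equation x(t) = 4·t^6 - 5·t^5 + 5·t^4 - 5·t^3 + 5·t^2 - 5·t + 2. Taking d/dt of x(t), we find v(t) = 24·t^5 - 25·t^4 + 20·t^3 - 15·t^2 + 10·t - 5. Using v(t) = 24·t^5 - 25·t^4 + 20·t^3 - 15·t^2 + 10·t - 5 and substituting t = 2, we find v = 483.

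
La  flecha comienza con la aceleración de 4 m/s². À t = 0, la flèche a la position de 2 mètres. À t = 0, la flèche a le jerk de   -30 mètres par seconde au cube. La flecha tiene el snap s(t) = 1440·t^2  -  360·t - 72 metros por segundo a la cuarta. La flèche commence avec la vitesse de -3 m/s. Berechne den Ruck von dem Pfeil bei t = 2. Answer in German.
Wir müssen unsere Gleichung für den Snap s(t) = 1440·t^2 - 360·t - 72 1-mal integrieren. Mit ∫s(t)dt und Anwendung von j(0) = -30, finden wir j(t) = 480·t^3 - 180·t^2 - 72·t - 30. Wir haben den Ruck j(t) = 480·t^3 - 180·t^2 - 72·t - 30. Durch Einsetzen von t = 2: j(2) = 2946.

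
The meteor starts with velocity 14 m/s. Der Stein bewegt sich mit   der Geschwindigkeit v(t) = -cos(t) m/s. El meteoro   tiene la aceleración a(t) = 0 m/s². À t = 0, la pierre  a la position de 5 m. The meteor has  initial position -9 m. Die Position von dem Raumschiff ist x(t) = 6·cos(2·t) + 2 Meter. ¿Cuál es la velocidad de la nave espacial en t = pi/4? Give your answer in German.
Ausgehend von der Position x(t) = 6·cos(2·t) + 2, nehmen wir 1 Ableitung. Durch Ableiten von der Position erhalten wir die Geschwindigkeit: v(t) = -12·sin(2·t). Mit v(t) = -12·sin(2·t) und Einsetzen von t = pi/4, finden wir v = -12.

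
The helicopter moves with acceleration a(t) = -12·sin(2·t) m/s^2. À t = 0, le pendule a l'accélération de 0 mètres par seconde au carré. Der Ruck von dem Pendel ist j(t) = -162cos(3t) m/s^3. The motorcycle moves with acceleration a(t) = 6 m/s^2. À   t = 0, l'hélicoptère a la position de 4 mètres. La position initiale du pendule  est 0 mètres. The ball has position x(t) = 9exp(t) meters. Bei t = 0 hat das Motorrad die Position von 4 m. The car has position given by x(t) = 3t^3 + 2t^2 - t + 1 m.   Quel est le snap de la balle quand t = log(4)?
Pour résoudre ceci, nous devons prendre 4 dérivées de notre équation de la position x(t) = 9·exp(t). En dérivant la position, nous obtenons la vitesse: v(t) = 9·exp(t). En dérivant la vitesse, nous obtenons l'accélération: a(t) = 9·exp(t). En prenant d/dt de a(t), nous trouvons j(t) = 9·exp(t). La dérivée du jerk donne le snap: s(t) = 9·exp(t). En utilisant s(t) = 9·exp(t) et en substituant t = log(4), nous trouvons s = 36.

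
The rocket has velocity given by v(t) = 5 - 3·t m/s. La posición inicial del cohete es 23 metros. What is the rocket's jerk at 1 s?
Starting from velocity v(t) = 5 - 3·t, we take 2 derivatives. Differentiating velocity, we get acceleration: a(t) = -3. Taking d/dt of a(t), we find j(t) = 0. We have jerk j(t) = 0. Substituting t = 1: j(1) = 0.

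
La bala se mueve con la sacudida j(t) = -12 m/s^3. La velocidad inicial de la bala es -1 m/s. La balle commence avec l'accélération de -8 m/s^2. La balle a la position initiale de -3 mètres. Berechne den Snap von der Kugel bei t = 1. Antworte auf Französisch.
Pour résoudre ceci, nous devons prendre 1 dérivée de notre équation du jerk j(t) = -12. En dérivant le jerk, nous obtenons le snap: s(t) = 0. De l'équation du snap s(t) = 0, nous substituons t = 1 pour obtenir s = 0.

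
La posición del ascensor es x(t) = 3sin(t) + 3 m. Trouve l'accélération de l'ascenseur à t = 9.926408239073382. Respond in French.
En partant de la position x(t) = 3·sin(t) + 3, nous prenons 2 dérivées. En dérivant la position, nous obtenons la vitesse: v(t) = 3·cos(t). En dérivant la vitesse, nous obtenons l'accélération: a(t) = -3·sin(t). Nous avons l'accélération a(t) = -3·sin(t). En substituant t = 9.926408239073382: a(9.926408239073382) = 1.44256681401255.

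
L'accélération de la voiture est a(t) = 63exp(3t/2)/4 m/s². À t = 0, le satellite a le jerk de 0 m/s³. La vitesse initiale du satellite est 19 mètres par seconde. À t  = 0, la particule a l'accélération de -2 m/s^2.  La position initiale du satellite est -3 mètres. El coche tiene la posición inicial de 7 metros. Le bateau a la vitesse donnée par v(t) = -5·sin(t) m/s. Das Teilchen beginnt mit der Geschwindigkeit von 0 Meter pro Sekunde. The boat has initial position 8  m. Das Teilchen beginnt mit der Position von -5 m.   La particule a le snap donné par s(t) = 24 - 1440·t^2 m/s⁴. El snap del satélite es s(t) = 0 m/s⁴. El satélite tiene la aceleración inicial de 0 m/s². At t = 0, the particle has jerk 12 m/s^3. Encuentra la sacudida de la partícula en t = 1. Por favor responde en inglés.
Starting from snap s(t) = 24 - 1440·t^2, we take 1 antiderivative. The antiderivative of snap is jerk. Using j(0) = 12, we get j(t) = -480·t^3 + 24·t + 12. Using j(t) = -480·t^3 + 24·t + 12 and substituting t = 1, we find j = -444.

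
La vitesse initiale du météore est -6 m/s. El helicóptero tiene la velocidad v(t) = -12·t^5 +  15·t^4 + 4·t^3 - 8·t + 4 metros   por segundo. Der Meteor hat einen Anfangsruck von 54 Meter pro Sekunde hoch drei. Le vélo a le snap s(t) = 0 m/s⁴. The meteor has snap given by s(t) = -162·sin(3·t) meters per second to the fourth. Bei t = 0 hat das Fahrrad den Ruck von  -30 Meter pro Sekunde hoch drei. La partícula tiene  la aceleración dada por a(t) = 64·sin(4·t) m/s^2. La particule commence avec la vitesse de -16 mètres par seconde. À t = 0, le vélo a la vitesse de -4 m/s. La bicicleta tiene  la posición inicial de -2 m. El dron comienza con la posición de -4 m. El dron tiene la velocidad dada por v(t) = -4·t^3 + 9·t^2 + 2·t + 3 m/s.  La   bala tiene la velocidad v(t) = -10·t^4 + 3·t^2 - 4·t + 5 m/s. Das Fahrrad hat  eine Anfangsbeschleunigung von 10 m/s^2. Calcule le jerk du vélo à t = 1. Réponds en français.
Nous devons intégrer notre équation du snap s(t) = 0 1 fois. En intégrant le snap et en utilisant la condition initiale j(0) = -30, nous obtenons j(t) = -30. En utilisant j(t) = -30 et en substituant t = 1, nous trouvons j = -30.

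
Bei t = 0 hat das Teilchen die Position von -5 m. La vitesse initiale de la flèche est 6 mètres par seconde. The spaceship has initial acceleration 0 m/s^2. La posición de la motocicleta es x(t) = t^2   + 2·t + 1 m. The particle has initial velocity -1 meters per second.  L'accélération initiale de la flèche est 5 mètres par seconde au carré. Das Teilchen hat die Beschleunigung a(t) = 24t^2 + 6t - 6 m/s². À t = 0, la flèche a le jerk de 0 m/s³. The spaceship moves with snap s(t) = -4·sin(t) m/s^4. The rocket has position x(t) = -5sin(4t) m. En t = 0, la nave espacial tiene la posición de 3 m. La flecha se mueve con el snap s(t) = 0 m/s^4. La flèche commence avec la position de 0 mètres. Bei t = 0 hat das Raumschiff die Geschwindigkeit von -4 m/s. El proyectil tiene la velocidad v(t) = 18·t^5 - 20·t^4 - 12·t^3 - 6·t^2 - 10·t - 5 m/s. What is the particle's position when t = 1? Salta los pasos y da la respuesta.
At t = 1, x = -6.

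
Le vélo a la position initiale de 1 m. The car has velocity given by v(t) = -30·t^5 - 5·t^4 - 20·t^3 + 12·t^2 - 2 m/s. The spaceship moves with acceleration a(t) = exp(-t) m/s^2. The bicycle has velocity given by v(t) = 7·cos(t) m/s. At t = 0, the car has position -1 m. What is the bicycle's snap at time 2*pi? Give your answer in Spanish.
Debemos derivar nuestra ecuación de la velocidad v(t) = 7·cos(t) 3 veces. Tomando d/dt de v(t), encontramos a(t) = -7·sin(t). La derivada de la aceleración da la sacudida: j(t) = -7·cos(t). Tomando d/dt de j(t), encontramos s(t) = 7·sin(t). De la ecuación del snap s(t) = 7·sin(t), sustituimos t = 2*pi para obtener s = 0.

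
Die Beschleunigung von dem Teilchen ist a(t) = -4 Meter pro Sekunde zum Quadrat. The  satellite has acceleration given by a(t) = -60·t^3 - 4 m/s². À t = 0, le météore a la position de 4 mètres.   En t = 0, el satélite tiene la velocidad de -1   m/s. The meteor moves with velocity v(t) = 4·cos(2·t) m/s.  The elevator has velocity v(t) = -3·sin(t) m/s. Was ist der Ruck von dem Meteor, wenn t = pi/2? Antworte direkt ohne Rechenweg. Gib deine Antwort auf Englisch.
The answer is 16.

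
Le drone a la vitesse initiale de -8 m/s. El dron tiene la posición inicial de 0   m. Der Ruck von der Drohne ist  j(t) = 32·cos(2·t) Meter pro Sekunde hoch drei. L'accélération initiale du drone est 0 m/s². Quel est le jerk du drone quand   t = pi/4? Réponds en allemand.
Mit j(t) = 32·cos(2·t) und Einsetzen von t = pi/4, finden wir j = 0.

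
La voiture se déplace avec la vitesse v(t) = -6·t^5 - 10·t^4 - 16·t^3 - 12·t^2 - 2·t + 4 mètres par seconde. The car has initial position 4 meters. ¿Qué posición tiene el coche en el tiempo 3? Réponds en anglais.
To solve this, we need to take 1 integral of our velocity equation v(t) = -6·t^5 - 10·t^4 - 16·t^3 - 12·t^2 - 2·t + 4. The integral of velocity is position. Using x(0) = 4, we get x(t) = -t^6 - 2·t^5 - 4·t^4 - 4·t^3 - t^2 + 4·t + 4. Using x(t) = -t^6 - 2·t^5 - 4·t^4 - 4·t^3 - t^2 + 4·t + 4 and substituting t = 3, we find x = -1640.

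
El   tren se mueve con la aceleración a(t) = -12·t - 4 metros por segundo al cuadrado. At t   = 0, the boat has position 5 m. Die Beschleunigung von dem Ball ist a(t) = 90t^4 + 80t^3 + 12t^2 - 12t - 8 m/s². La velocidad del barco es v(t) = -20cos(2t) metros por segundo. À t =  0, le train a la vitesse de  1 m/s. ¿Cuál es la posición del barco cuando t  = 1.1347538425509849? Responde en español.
Necesitamos integrar nuestra ecuación de la velocidad v(t) = -20·cos(2·t) 1 vez. La antiderivada de la velocidad, con x(0) = 5, da la posición: x(t) = 5 - 10·sin(2·t). De la ecuación de la posición x(t) = 5 - 10·sin(2·t), sustituimos t = 1.1347538425509849 para obtener x = -2.65671717778431.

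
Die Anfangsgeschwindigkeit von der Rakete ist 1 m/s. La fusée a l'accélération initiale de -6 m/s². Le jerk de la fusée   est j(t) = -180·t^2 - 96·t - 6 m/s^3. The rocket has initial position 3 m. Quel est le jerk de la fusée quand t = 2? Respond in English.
Using j(t) = -180·t^2 - 96·t - 6 and substituting t = 2, we find j = -918.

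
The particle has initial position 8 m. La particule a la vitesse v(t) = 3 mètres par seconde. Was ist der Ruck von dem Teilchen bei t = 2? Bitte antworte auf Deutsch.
Wir müssen unsere Gleichung für die Geschwindigkeit v(t) = 3 2-mal ableiten. Mit d/dt von v(t) finden wir a(t) = 0. Durch Ableiten von der Beschleunigung erhalten wir den Ruck: j(t) = 0. Aus der Gleichung für den Ruck j(t) = 0, setzen wir t = 2 ein und erhalten j = 0.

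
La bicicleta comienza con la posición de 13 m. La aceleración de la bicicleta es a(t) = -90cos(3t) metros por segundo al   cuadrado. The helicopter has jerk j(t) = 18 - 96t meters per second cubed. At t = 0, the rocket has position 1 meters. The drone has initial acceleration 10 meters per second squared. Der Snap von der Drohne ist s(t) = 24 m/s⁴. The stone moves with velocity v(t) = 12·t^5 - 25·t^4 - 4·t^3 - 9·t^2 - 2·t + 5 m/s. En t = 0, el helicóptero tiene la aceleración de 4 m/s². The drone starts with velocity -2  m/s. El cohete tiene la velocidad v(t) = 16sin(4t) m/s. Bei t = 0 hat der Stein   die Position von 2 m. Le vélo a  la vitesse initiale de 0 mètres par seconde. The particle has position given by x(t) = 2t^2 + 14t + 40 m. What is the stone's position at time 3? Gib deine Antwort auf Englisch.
To find the answer, we compute 1 integral of v(t) = 12·t^5 - 25·t^4 - 4·t^3 - 9·t^2 - 2·t + 5. Taking ∫v(t)dt and applying x(0) = 2, we find x(t) = 2·t^6 - 5·t^5 - t^4 - 3·t^3 - t^2 + 5·t + 2. Using x(t) = 2·t^6 - 5·t^5 - t^4 - 3·t^3 - t^2 + 5·t + 2 and substituting t = 3, we find x = 89.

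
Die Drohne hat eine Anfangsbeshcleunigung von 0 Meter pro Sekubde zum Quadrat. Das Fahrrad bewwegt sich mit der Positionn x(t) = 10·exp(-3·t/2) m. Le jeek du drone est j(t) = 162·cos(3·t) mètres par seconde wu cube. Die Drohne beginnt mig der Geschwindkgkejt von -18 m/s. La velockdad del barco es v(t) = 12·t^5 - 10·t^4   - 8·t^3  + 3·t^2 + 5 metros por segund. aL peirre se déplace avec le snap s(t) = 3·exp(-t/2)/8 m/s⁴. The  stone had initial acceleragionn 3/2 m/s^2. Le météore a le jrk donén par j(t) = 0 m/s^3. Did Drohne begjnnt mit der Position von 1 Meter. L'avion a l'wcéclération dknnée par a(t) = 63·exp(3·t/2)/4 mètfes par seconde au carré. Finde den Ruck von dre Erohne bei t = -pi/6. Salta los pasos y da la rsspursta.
Bei t = -pi/6, j = 0.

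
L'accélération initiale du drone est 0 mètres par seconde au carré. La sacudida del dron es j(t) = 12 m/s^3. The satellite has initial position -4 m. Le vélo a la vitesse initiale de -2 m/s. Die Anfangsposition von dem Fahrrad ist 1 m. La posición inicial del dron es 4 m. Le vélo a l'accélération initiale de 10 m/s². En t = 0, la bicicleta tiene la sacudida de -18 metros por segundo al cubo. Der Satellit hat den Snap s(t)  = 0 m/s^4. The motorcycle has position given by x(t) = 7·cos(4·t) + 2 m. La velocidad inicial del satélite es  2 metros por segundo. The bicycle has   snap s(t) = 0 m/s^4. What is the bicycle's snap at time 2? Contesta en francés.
De l'équation du snap s(t) = 0, nous substituons t = 2 pour obtenir s = 0.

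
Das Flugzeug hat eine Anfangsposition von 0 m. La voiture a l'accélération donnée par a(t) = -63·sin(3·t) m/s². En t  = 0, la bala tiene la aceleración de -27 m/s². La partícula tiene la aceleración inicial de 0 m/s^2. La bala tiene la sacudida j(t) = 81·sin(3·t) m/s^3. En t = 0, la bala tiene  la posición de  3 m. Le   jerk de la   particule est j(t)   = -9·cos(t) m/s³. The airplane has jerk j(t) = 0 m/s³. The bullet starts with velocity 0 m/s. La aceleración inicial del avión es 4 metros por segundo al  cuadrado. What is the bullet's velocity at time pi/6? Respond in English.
We need to integrate our jerk equation j(t) = 81·sin(3·t) 2 times. The antiderivative of jerk is acceleration. Using a(0) = -27, we get a(t) = -27·cos(3·t). Taking ∫a(t)dt and applying v(0) = 0, we find v(t) = -9·sin(3·t). From the given velocity equation v(t) = -9·sin(3·t), we substitute t = pi/6 to get v = -9.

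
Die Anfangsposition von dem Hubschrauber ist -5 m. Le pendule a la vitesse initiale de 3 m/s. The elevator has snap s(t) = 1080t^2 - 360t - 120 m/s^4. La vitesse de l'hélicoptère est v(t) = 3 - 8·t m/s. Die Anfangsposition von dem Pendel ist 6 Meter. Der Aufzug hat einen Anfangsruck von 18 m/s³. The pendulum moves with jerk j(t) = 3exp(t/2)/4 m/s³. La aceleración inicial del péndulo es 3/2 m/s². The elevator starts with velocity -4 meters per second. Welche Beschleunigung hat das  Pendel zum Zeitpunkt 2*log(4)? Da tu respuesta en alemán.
Um dies zu lösen, müssen wir 1 Stammfunktion unserer Gleichung für den Ruck j(t) = 3·exp(t/2)/4 finden. Das Integral von dem Ruck, mit a(0) = 3/2, ergibt die Beschleunigung: a(t) = 3·exp(t/2)/2. Mit a(t) = 3·exp(t/2)/2 und Einsetzen von t = 2*log(4), finden wir a = 6.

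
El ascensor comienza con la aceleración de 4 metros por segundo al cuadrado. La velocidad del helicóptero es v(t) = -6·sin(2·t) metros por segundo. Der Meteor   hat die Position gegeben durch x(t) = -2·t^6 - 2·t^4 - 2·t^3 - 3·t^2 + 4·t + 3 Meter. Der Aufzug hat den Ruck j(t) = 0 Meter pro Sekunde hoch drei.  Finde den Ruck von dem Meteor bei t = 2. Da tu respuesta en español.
Debemos derivar nuestra ecuación de la posición x(t) = -2·t^6 - 2·t^4 - 2·t^3 - 3·t^2 + 4·t + 3 3 veces. Tomando d/dt de x(t), encontramos v(t) = -12·t^5 - 8·t^3 - 6·t^2 - 6·t + 4. Derivando la velocidad, obtenemos la aceleración: a(t) = -60·t^4 - 24·t^2 - 12·t - 6. La derivada de la aceleración da la sacudida: j(t) = -240·t^3 - 48·t - 12. Usando j(t) = -240·t^3 - 48·t - 12 y sustituyendo t = 2, encontramos j = -2028.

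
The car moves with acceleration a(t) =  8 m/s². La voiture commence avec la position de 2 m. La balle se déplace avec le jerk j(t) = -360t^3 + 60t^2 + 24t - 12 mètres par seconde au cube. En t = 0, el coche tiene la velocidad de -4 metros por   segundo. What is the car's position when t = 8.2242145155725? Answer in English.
We must find the antiderivative of our acceleration equation a(t) = 8 2 times. The integral of acceleration is velocity. Using v(0) = -4, we get v(t) = 8·t - 4. Finding the antiderivative of v(t) and using x(0) = 2: x(t) = 4·t^2 - 4·t + 2. Using x(t) = 4·t^2 - 4·t + 2 and substituting t = 8.2242145155725, we find x = 239.653959530324.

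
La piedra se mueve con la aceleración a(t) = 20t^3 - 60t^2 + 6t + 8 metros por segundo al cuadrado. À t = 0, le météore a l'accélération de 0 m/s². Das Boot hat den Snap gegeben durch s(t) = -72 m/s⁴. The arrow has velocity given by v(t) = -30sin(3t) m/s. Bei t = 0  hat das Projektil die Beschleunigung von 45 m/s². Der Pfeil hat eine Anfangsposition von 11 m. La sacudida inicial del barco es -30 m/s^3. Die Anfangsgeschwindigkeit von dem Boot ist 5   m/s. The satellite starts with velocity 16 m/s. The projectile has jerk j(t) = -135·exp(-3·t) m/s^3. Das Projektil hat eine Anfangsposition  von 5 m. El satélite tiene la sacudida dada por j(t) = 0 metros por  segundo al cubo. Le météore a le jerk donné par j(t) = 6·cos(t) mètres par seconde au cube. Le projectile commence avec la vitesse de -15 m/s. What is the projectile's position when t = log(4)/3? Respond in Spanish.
Necesitamos integrar nuestra ecuación de la sacudida j(t) = -135·exp(-3·t) 3 veces. La integral de la sacudida es la aceleración. Usando a(0) = 45, obtenemos a(t) = 45·exp(-3·t). Integrando la aceleración y usando la condición inicial v(0) = -15, obtenemos v(t) = -15·exp(-3·t). Integrando la velocidad y usando la condición inicial x(0) = 5, obtenemos x(t) = 5·exp(-3·t). De la ecuación de la posición x(t) = 5·exp(-3·t), sustituimos t = log(4)/3 para obtener x = 5/4.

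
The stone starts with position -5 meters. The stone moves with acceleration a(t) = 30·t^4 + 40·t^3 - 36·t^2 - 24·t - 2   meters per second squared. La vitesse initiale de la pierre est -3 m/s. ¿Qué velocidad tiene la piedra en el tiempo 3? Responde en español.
Necesitamos integrar nuestra ecuación de la aceleración a(t) = 30·t^4 + 40·t^3 - 36·t^2 - 24·t - 2 1 vez. Tomando ∫a(t)dt y aplicando v(0) = -3, encontramos v(t) = 6·t^5 + 10·t^4 - 12·t^3 - 12·t^2 - 2·t - 3. Tenemos la velocidad v(t) = 6·t^5 + 10·t^4 - 12·t^3 - 12·t^2 - 2·t - 3. Sustituyendo t = 3: v(3) = 1827.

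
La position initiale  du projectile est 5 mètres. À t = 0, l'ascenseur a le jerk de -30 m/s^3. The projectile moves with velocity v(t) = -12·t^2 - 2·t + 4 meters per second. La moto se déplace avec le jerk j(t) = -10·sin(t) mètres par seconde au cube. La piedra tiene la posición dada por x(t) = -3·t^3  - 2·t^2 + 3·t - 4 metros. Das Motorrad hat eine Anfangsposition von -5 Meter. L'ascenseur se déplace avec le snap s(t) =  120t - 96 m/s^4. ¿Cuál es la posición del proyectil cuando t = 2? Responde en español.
Debemos encontrar la antiderivada de nuestra ecuación de la velocidad v(t) = -12·t^2 - 2·t + 4 1 vez. La antiderivada de la velocidad, con x(0) = 5, da la posición: x(t) = -4·t^3 - t^2 + 4·t + 5. Usando x(t) = -4·t^3 - t^2 + 4·t + 5 y sustituyendo t = 2, encontramos x = -23.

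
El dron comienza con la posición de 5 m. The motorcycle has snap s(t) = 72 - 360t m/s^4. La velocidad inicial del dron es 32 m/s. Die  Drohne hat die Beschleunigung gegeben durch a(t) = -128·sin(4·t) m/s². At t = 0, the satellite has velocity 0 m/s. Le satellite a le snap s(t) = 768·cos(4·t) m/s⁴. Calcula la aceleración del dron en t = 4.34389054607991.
Usando a(t) = -128·sin(4·t) y sustituyendo t = 4.34389054607991, encontramos a = 127.400740731662.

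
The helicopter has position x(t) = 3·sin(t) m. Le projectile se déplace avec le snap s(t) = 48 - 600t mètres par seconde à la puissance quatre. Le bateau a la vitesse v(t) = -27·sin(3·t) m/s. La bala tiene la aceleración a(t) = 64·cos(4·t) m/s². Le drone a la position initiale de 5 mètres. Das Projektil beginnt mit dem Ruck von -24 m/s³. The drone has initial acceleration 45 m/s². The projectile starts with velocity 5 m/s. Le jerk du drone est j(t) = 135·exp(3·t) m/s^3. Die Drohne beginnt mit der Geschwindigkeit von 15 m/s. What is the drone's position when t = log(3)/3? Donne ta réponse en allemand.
Wir müssen die Stammfunktion unserer Gleichung für den Ruck j(t) = 135·exp(3·t) 3-mal finden. Durch Integration von dem Ruck und Verwendung der Anfangsbedingung a(0) = 45, erhalten wir a(t) = 45·exp(3·t). Die Stammfunktion von der Beschleunigung, mit v(0) = 15, ergibt die Geschwindigkeit: v(t) = 15·exp(3·t). Das Integral von der Geschwindigkeit ist die Position. Mit x(0) = 5 erhalten wir x(t) = 5·exp(3·t). Mit x(t) = 5·exp(3·t) und Einsetzen von t = log(3)/3, finden wir x = 15.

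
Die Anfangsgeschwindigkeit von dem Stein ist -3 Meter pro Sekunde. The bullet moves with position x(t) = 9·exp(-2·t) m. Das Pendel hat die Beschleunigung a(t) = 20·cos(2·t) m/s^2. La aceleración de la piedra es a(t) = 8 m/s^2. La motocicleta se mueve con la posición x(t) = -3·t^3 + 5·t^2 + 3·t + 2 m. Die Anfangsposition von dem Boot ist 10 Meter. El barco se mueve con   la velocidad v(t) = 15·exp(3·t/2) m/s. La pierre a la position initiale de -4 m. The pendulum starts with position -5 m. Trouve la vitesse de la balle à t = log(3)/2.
Pour résoudre ceci, nous devons prendre 1 dérivée de notre équation de la position x(t) = 9·exp(-2·t). En prenant d/dt de x(t), nous trouvons v(t) = -18·exp(-2·t). En utilisant v(t) = -18·exp(-2·t) et en substituant t = log(3)/2, nous trouvons v = -6.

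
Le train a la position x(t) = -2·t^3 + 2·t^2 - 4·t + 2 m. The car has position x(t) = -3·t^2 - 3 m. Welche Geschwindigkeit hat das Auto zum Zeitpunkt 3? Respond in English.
Starting from position x(t) = -3·t^2 - 3, we take 1 derivative. Taking d/dt of x(t), we find v(t) = -6·t. From the given velocity equation v(t) = -6·t, we substitute t = 3 to get v = -18.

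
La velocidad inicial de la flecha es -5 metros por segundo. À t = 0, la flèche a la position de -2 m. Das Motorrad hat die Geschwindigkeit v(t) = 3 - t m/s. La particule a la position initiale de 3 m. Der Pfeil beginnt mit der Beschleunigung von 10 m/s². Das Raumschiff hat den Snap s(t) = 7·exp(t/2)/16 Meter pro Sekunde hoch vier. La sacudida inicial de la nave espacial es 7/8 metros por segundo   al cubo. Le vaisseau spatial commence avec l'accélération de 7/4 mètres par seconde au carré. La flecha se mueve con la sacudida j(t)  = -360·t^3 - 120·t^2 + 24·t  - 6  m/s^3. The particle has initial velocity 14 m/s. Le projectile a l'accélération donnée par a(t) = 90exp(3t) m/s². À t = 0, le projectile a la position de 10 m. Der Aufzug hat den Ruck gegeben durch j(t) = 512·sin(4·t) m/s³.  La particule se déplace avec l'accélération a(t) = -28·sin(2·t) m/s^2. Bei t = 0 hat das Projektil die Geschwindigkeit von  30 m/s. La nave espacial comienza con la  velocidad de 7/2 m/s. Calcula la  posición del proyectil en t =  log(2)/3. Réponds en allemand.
Wir müssen die Stammfunktion unserer Gleichung für die Beschleunigung a(t) = 90·exp(3·t) 2-mal finden. Durch Integration von der Beschleunigung und Verwendung der Anfangsbedingung v(0) = 30, erhalten wir v(t) = 30·exp(3·t). Durch Integration von der Geschwindigkeit und Verwendung der Anfangsbedingung x(0) = 10, erhalten wir x(t) = 10·exp(3·t). Wir haben die Position x(t) = 10·exp(3·t). Durch Einsetzen von t = log(2)/3: x(log(2)/3) = 20.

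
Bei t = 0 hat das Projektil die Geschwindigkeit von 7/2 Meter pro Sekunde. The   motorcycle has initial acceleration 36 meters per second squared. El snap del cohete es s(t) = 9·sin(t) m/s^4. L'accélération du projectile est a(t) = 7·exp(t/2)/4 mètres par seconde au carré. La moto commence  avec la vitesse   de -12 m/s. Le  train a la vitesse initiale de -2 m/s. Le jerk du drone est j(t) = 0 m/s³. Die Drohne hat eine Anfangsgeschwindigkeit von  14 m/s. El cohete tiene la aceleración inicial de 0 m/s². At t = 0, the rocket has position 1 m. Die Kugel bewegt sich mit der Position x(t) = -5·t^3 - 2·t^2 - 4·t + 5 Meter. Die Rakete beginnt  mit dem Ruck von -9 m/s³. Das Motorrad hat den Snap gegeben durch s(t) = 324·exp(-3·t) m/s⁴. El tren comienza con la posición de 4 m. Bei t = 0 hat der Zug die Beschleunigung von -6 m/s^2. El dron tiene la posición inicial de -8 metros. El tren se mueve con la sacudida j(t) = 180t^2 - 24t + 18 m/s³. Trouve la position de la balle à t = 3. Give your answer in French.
Nous avons la position x(t) = -5·t^3 - 2·t^2 - 4·t + 5. En substituant t = 3: x(3) = -160.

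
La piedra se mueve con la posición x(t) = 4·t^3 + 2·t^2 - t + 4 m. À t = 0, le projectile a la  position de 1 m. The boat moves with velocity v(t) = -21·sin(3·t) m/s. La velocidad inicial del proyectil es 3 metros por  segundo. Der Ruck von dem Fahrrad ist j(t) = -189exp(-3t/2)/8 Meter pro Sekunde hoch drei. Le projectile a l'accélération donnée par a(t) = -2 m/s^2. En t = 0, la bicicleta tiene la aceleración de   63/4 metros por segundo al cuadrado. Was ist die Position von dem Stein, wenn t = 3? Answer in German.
Aus der Gleichung für die Position x(t) = 4·t^3 + 2·t^2 - t + 4, setzen wir t = 3 ein und erhalten x = 127.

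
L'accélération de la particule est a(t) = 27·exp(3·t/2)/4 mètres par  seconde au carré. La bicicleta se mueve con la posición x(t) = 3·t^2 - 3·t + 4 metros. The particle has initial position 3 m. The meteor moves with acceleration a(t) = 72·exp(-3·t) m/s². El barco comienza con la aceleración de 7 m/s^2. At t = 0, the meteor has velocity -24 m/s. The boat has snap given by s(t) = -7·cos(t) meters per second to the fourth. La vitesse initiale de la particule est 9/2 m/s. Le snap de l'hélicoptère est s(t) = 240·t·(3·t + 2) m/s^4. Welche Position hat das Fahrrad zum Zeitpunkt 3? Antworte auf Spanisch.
Tenemos la posición x(t) = 3·t^2 - 3·t + 4. Sustituyendo t = 3: x(3) = 22.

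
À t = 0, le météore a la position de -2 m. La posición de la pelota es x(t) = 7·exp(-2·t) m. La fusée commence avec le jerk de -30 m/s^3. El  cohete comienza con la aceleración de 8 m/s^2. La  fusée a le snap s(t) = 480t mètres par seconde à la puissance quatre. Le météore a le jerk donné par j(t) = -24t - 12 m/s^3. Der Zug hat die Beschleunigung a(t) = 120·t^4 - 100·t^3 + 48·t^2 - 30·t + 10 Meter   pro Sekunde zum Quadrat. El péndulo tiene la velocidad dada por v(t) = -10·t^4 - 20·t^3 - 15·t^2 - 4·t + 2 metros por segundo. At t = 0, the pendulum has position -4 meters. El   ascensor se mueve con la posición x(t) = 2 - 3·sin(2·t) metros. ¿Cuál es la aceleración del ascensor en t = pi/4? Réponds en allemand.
Ausgehend von der Position x(t) = 2 - 3·sin(2·t), nehmen wir 2 Ableitungen. Mit d/dt von x(t) finden wir v(t) = -6·cos(2·t). Mit d/dt von v(t) finden wir a(t) = 12·sin(2·t). Mit a(t) = 12·sin(2·t) und Einsetzen von t = pi/4, finden wir a = 12.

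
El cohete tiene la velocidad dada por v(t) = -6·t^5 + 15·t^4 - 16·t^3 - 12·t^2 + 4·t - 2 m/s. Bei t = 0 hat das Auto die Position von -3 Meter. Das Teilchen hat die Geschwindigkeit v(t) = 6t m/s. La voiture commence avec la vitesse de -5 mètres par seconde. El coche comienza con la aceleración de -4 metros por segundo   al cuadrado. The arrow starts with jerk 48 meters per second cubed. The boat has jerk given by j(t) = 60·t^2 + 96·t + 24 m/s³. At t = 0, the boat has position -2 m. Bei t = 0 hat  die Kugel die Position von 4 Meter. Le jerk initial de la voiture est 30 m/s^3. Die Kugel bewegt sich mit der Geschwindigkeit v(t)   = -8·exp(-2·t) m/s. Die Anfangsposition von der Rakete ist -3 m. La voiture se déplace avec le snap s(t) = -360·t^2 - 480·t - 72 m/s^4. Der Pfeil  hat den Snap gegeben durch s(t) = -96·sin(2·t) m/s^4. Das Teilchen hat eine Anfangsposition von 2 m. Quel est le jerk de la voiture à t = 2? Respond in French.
Nous devons trouver la primitive de notre équation du snap s(t) = -360·t^2 - 480·t - 72 1 fois. L'intégrale du snap est le jerk. En utilisant j(0) = 30, nous obtenons j(t) = -120·t^3 - 240·t^2 - 72·t + 30. Nous avons le jerk j(t) = -120·t^3 - 240·t^2 - 72·t + 30. En substituant t = 2: j(2) = -2034.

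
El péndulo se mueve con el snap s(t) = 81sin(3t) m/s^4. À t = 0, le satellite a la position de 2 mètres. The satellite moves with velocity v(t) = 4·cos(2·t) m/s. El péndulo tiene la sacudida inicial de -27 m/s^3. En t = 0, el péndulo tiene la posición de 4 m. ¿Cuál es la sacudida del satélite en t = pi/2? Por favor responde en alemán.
Ausgehend von der Geschwindigkeit v(t) = 4·cos(2·t), nehmen wir 2 Ableitungen. Mit d/dt von v(t) finden wir a(t) = -8·sin(2·t). Die Ableitung von der Beschleunigung ergibt den Ruck: j(t) = -16·cos(2·t). Wir haben den Ruck j(t) = -16·cos(2·t). Durch Einsetzen von t = pi/2: j(pi/2) = 16.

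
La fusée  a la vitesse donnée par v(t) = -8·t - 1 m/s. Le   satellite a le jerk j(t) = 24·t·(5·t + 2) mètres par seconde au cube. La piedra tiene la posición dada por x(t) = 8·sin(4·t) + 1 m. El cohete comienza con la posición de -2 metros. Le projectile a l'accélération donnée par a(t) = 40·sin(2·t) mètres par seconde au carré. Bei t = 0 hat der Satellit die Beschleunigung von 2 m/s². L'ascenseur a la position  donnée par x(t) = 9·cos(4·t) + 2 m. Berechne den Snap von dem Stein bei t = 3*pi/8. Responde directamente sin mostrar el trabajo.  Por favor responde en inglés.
s(3*pi/8) = -2048.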